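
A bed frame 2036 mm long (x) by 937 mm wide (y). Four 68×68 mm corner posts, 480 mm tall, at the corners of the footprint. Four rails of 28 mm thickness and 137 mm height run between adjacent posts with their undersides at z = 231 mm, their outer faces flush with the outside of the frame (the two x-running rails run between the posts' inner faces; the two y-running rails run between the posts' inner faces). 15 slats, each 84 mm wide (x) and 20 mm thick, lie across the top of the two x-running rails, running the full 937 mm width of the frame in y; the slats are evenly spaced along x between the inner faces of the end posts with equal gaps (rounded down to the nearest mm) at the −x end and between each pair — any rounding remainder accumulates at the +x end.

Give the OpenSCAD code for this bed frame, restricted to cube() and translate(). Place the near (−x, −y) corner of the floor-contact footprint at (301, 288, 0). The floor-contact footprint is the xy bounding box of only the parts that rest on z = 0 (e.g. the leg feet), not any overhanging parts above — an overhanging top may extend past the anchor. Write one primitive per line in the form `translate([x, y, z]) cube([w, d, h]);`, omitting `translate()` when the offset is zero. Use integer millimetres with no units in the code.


translate([301, 288, 0]) cube([68, 68, 480]);
translate([301, 1157, 0]) cube([68, 68, 480]);
translate([2269, 288, 0]) cube([68, 68, 480]);
translate([2269, 1157, 0]) cube([68, 68, 480]);
translate([369, 288, 231]) cube([1900, 28, 137]);
translate([369, 1197, 231]) cube([1900, 28, 137]);
translate([301, 356, 231]) cube([28, 801, 137]);
translate([2309, 356, 231]) cube([28, 801, 137]);
translate([409, 288, 368]) cube([84, 937, 20]);
translate([533, 288, 368]) cube([84, 937, 20]);
translate([657, 288, 368]) cube([84, 937, 20]);
translate([781, 288, 368]) cube([84, 937, 20]);
translate([905, 288, 368]) cube([84, 937, 20]);
translate([1029, 288, 368]) cube([84, 937, 20]);
translate([1153, 288, 368]) cube([84, 937, 20]);
translate([1277, 288, 368]) cube([84, 937, 20]);
translate([1401, 288, 368]) cube([84, 937, 20]);
translate([1525, 288, 368]) cube([84, 937, 20]);
translate([1649, 288, 368]) cube([84, 937, 20]);
translate([1773, 288, 368]) cube([84, 937, 20]);
translate([1897, 288, 368]) cube([84, 937, 20]);
translate([2021, 288, 368]) cube([84, 937, 20]);
translate([2145, 288, 368]) cube([84, 937, 20]);


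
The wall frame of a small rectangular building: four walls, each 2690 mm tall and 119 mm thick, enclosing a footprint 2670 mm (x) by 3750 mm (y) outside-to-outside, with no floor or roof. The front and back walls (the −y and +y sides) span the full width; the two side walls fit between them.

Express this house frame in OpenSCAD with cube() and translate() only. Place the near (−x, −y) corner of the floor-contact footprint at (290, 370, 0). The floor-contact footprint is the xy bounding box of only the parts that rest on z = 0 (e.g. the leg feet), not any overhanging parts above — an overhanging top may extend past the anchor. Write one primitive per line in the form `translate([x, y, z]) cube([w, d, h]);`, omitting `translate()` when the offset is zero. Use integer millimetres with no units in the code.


translate([290, 370, 0]) cube([2670, 119, 2690]);
translate([290, 4001, 0]) cube([2670, 119, 2690]);
translate([290, 489, 0]) cube([119, 3512, 2690]);
translate([2841, 489, 0]) cube([119, 3512, 2690]);


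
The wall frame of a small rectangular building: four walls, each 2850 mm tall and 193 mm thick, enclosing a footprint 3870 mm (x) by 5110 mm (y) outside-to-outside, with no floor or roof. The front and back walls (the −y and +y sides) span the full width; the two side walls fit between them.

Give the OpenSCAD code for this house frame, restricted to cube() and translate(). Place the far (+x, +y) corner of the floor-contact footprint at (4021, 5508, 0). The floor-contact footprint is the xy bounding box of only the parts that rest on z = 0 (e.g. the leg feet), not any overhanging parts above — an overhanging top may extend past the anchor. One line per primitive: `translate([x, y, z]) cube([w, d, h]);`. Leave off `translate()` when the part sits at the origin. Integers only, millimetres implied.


translate([151, 398, 0]) cube([3870, 193, 2850]);
translate([151, 5315, 0]) cube([3870, 193, 2850]);
translate([151, 591, 0]) cube([193, 4724, 2850]);
translate([3828, 591, 0]) cube([193, 4724, 2850]);


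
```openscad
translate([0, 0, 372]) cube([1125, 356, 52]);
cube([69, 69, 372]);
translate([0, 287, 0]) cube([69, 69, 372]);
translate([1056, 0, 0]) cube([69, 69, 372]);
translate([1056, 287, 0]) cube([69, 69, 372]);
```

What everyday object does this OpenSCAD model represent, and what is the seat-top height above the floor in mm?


A bench. The seat-top height is 424 mm.

A long slab on four corner posts — a bench. The slab sits at z = 372 with thickness 52, so the top is 372 + 52 = 424 mm.


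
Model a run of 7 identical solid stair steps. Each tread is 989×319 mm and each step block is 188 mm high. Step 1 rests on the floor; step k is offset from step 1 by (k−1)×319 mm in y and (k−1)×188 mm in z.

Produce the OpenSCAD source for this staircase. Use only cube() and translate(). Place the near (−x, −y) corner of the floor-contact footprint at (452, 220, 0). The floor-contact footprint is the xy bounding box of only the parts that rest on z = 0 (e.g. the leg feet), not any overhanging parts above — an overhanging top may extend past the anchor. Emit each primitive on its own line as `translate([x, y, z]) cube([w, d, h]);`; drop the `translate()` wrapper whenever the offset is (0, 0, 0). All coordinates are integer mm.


translate([452, 220, 0]) cube([989, 319, 188]);
translate([452, 539, 188]) cube([989, 319, 188]);
translate([452, 858, 376]) cube([989, 319, 188]);
translate([452, 1177, 564]) cube([989, 319, 188]);
translate([452, 1496, 752]) cube([989, 319, 188]);
translate([452, 1815, 940]) cube([989, 319, 188]);
translate([452, 2134, 1128]) cube([989, 319, 188]);


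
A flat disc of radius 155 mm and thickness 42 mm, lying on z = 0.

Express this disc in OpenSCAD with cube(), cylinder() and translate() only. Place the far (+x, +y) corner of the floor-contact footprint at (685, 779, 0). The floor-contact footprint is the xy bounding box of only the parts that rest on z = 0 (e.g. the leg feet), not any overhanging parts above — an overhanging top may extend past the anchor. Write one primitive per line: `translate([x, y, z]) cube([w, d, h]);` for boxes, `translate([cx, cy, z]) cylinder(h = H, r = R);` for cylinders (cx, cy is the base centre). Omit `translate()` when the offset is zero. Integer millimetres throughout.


translate([530, 624, 0]) cylinder(h = 42, r = 155);


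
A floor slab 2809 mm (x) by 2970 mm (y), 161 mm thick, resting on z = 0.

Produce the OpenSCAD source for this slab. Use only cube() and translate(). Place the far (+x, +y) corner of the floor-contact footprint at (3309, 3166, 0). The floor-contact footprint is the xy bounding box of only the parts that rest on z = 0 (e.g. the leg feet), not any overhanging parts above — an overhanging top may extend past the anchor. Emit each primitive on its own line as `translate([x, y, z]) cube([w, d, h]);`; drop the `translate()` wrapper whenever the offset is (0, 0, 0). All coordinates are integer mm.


translate([500, 196, 0]) cube([2809, 2970, 161]);


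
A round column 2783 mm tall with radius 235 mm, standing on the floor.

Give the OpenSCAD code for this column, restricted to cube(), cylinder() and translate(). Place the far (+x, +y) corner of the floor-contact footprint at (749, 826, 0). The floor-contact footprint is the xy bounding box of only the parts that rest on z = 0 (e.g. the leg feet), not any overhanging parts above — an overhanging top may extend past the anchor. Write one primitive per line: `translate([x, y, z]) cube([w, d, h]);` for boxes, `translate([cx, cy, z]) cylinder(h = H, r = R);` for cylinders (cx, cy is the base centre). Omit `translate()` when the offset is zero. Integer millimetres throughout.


translate([514, 591, 0]) cylinder(h = 2783, r = 235);


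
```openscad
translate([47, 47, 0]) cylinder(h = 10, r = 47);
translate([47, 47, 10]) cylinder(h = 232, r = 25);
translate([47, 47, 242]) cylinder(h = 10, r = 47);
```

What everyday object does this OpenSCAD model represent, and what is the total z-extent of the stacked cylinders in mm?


A spool. The overall height is 252 mm.

Three coaxial cylinders, large–small–large — a spool. Two 10 mm flanges and a 232 mm core give 10 + 232 + 10 = 252 mm.


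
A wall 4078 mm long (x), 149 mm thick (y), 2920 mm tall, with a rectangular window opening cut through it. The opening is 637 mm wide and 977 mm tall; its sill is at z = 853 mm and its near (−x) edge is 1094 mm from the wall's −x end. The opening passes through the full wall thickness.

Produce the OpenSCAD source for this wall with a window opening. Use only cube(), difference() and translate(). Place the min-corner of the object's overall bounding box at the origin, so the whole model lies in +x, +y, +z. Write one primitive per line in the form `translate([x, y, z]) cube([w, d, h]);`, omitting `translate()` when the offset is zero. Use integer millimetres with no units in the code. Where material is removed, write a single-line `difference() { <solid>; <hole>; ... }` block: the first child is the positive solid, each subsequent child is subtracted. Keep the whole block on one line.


difference() { cube([4078, 149, 2920]); translate([1094, 0, 853]) cube([637, 149, 977]); }


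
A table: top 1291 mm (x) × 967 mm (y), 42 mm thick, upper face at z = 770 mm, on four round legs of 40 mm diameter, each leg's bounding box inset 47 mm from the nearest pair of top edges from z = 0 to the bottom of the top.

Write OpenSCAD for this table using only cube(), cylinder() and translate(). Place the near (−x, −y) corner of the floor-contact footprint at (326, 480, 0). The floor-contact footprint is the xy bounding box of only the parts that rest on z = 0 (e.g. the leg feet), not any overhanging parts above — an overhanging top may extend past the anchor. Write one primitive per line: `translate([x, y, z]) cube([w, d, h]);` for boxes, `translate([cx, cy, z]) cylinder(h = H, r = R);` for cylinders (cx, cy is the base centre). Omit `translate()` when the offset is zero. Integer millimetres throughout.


translate([279, 433, 728]) cube([1291, 967, 42]);
translate([346, 500, 0]) cylinder(h = 728, r = 20);
translate([1503, 500, 0]) cylinder(h = 728, r = 20);
translate([346, 1333, 0]) cylinder(h = 728, r = 20);
translate([1503, 1333, 0]) cylinder(h = 728, r = 20);


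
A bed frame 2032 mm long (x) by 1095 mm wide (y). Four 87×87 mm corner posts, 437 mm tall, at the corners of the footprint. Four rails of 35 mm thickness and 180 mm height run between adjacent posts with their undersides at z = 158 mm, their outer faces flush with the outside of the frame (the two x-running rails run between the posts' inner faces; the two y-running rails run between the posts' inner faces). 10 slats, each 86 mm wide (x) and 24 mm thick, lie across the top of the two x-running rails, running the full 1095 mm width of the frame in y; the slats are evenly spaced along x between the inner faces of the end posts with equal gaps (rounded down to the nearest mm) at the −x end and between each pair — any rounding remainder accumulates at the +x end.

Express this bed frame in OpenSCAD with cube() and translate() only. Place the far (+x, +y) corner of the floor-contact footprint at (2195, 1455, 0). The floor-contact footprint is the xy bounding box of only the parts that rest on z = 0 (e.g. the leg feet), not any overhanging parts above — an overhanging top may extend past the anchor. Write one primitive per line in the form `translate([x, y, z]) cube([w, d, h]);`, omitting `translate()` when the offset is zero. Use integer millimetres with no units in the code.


translate([163, 360, 0]) cube([87, 87, 437]);
translate([163, 1368, 0]) cube([87, 87, 437]);
translate([2108, 360, 0]) cube([87, 87, 437]);
translate([2108, 1368, 0]) cube([87, 87, 437]);
translate([250, 360, 158]) cube([1858, 35, 180]);
translate([250, 1420, 158]) cube([1858, 35, 180]);
translate([163, 447, 158]) cube([35, 921, 180]);
translate([2160, 447, 158]) cube([35, 921, 180]);
translate([340, 360, 338]) cube([86, 1095, 24]);
translate([516, 360, 338]) cube([86, 1095, 24]);
translate([692, 360, 338]) cube([86, 1095, 24]);
translate([868, 360, 338]) cube([86, 1095, 24]);
translate([1044, 360, 338]) cube([86, 1095, 24]);
translate([1220, 360, 338]) cube([86, 1095, 24]);
translate([1396, 360, 338]) cube([86, 1095, 24]);
translate([1572, 360, 338]) cube([86, 1095, 24]);
translate([1748, 360, 338]) cube([86, 1095, 24]);
translate([1924, 360, 338]) cube([86, 1095, 24]);


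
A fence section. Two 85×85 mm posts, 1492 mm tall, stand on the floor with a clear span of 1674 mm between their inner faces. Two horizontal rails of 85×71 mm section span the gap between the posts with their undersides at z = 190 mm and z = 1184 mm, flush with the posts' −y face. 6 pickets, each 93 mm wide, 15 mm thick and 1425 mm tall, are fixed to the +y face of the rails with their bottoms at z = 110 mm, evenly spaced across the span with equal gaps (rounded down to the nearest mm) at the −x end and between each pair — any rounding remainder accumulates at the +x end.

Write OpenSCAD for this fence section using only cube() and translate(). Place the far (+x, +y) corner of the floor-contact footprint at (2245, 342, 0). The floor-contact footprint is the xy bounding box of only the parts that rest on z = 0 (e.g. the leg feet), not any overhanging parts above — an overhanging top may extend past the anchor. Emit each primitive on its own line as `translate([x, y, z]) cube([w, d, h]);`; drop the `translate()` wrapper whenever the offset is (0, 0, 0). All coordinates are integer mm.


translate([401, 257, 0]) cube([85, 85, 1492]);
translate([2160, 257, 0]) cube([85, 85, 1492]);
translate([486, 257, 190]) cube([1674, 85, 71]);
translate([486, 257, 1184]) cube([1674, 85, 71]);
translate([645, 342, 110]) cube([93, 15, 1425]);
translate([897, 342, 110]) cube([93, 15, 1425]);
translate([1149, 342, 110]) cube([93, 15, 1425]);
translate([1401, 342, 110]) cube([93, 15, 1425]);
translate([1653, 342, 110]) cube([93, 15, 1425]);
translate([1905, 342, 110]) cube([93, 15, 1425]);


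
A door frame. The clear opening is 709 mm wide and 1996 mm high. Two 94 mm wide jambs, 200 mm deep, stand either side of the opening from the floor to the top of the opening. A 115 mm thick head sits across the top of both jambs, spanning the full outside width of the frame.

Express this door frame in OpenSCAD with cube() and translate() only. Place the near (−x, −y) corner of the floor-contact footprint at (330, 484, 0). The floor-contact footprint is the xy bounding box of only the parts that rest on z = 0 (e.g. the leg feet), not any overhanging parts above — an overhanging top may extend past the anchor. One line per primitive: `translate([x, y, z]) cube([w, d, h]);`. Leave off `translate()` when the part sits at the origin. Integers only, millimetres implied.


translate([330, 484, 0]) cube([94, 200, 1996]);
translate([1133, 484, 0]) cube([94, 200, 1996]);
translate([330, 484, 1996]) cube([897, 200, 115]);


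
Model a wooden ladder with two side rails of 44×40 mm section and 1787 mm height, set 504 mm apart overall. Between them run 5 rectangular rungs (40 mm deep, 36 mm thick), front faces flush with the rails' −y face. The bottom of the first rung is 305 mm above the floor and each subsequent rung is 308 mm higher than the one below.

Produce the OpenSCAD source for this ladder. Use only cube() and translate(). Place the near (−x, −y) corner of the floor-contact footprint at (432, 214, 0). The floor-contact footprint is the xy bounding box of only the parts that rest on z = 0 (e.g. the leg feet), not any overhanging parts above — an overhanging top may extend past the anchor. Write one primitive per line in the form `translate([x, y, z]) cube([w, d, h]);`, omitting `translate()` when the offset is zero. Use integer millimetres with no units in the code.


translate([432, 214, 0]) cube([44, 40, 1787]);
translate([892, 214, 0]) cube([44, 40, 1787]);
translate([476, 214, 305]) cube([416, 40, 36]);
translate([476, 214, 613]) cube([416, 40, 36]);
translate([476, 214, 921]) cube([416, 40, 36]);
translate([476, 214, 1229]) cube([416, 40, 36]);
translate([476, 214, 1537]) cube([416, 40, 36]);


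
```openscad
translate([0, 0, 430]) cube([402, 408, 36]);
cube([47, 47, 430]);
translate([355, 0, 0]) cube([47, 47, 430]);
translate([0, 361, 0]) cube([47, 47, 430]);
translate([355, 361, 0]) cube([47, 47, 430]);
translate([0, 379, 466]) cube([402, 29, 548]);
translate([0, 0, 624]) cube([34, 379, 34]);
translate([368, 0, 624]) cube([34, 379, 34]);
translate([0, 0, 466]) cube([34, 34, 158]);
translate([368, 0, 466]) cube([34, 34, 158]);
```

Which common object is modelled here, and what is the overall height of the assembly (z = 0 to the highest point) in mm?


A chair. The overall height is 1014 mm.

A slab on four corner posts with a tall panel at the back — a chair. The seat slab sits at z = 430 with thickness 36, and the 548 mm backrest starts at the seat top, so the overall height is 430 + 36 + 548 = 1014 mm.


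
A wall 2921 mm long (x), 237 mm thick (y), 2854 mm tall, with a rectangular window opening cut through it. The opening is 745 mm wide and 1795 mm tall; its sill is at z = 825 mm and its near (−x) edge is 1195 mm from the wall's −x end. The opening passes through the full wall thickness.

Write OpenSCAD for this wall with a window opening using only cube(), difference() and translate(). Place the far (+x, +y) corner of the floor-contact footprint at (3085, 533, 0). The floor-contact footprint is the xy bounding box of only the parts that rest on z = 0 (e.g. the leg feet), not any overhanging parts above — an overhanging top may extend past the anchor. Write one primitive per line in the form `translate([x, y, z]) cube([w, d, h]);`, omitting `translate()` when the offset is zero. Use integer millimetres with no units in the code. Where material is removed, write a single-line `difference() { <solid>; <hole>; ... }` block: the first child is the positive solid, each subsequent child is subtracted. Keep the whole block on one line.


difference() { translate([164, 296, 0]) cube([2921, 237, 2854]); translate([1359, 296, 825]) cube([745, 237, 1795]); }


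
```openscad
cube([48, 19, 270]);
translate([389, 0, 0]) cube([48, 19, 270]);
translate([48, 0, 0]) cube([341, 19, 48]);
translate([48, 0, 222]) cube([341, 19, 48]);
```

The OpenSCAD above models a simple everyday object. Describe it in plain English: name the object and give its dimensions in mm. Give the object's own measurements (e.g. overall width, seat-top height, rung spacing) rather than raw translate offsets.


A rectangular picture frame lying in the x–z plane (depth along y). The opening is 341 mm wide (x) by 174 mm tall (z), surrounded by a border 48 mm wide on all four sides. The frame is 19 mm deep and is made of two full-height vertical stiles with two horizontal rails fitted between them.


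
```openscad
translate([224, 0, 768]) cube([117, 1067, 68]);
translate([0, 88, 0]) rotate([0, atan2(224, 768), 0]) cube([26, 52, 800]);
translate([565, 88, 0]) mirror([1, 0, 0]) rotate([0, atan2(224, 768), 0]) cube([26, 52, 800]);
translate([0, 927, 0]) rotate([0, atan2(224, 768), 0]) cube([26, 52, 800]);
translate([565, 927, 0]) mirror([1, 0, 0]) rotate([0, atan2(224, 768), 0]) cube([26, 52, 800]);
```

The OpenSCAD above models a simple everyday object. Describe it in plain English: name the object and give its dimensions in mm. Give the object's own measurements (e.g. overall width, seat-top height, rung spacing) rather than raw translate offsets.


A sawhorse. A 117×1067×68 mm beam (x, y, z) sits on two A-frame leg pairs. Each pair is two raked legs of 26×52 mm section (52 mm along y) splaying symmetrically in x. Each leg rises 768 mm vertically over 224 mm of horizontal reach and is 800 mm long along its own axis. Every leg's outer bottom edge rests on the floor and its outer top edge meets a bottom edge of the beam — the left legs (tilting toward +x) meet the beam's −x bottom edge, the right legs (their mirror images, tilting toward −x) meet its +x bottom edge — so the leg tops tuck under the beam, the beam's underside is 768 mm above the floor, and the feet are 565 mm apart outside-to-outside with the beam centred between them. The two leg pairs are set in 88 mm from either end of the beam.


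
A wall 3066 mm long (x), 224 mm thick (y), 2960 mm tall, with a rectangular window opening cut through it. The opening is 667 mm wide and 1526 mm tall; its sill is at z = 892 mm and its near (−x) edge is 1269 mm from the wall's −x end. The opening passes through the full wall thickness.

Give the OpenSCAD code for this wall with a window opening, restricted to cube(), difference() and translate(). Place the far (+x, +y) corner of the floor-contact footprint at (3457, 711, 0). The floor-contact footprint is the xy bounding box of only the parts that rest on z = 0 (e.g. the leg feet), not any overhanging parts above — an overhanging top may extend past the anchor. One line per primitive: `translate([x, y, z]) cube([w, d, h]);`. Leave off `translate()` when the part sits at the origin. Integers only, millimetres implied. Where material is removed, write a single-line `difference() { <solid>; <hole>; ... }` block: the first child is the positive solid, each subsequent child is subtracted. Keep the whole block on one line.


difference() { translate([391, 487, 0]) cube([3066, 224, 2960]); translate([1660, 487, 892]) cube([667, 224, 1526]); }


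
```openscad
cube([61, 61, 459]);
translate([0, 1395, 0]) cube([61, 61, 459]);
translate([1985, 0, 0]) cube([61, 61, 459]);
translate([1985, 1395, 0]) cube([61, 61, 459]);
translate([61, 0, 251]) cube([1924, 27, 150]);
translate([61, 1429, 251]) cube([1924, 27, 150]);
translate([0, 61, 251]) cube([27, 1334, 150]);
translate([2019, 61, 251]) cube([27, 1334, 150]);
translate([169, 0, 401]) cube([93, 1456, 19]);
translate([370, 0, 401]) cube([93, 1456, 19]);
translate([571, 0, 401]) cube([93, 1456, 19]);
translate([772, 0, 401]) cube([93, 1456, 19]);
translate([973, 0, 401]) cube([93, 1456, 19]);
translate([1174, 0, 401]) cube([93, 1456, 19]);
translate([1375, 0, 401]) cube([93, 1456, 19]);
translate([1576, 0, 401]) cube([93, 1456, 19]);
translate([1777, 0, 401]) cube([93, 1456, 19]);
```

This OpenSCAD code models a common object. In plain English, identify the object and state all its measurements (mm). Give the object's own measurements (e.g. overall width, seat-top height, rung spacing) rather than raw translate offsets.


A bed frame 2046 mm long (x) by 1456 mm wide (y). Four 61×61 mm corner posts, 459 mm tall, at the corners of the footprint. Four rails of 27 mm thickness and 150 mm height run between adjacent posts with their undersides at z = 251 mm, their outer faces flush with the outside of the frame (the two x-running rails run between the posts' inner faces; the two y-running rails run between the posts' inner faces). 9 slats, each 93 mm wide (x) and 19 mm thick, lie across the top of the two x-running rails, running the full 1456 mm width of the frame in y; along x they sit between the end posts with a 108 mm gap after the −x posts and between neighbouring slats, leaving 115 mm before the +x posts.


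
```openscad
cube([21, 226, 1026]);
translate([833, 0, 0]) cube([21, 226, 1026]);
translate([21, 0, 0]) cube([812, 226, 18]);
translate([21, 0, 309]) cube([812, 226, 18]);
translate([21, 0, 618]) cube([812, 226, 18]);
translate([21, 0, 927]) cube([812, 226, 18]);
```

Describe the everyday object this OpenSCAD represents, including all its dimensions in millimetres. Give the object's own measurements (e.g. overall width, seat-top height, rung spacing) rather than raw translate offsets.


An open bookshelf. Two side panels, each 21 mm thick, 226 mm deep and 1026 mm tall, stand 854 mm apart (outside-to-outside). Between them sit 4 shelves, each 18 mm thick and 226 mm deep, spanning the full gap between the sides. The bottom shelf rests on the floor (its underside at z = 0) and the clear gap between one shelf's top and the next shelf's underside is 291 mm.


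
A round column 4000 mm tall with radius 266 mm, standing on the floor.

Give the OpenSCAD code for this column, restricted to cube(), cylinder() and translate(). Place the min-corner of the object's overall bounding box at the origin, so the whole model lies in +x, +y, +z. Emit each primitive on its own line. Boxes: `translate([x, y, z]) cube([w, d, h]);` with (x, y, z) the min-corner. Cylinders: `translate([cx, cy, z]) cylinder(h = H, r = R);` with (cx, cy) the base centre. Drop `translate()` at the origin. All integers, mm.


translate([266, 266, 0]) cylinder(h = 4000, r = 266);


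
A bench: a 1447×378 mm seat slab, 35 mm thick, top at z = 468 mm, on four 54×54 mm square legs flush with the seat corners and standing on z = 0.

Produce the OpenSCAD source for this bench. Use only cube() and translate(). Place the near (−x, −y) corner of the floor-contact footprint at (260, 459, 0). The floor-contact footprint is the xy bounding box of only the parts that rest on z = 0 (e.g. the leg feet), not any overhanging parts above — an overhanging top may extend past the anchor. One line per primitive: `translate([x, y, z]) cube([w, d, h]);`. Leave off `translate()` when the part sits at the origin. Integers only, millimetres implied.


translate([260, 459, 433]) cube([1447, 378, 35]);
translate([260, 459, 0]) cube([54, 54, 433]);
translate([260, 783, 0]) cube([54, 54, 433]);
translate([1653, 459, 0]) cube([54, 54, 433]);
translate([1653, 783, 0]) cube([54, 54, 433]);


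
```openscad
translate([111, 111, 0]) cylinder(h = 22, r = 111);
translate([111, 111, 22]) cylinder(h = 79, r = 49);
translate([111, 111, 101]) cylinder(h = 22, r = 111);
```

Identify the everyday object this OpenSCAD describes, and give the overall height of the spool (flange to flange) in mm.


A spool. The overall height is 123 mm.

Three coaxial cylinders, large–small–large — a spool. Two 22 mm flanges and a 79 mm core give 22 + 79 + 22 = 123 mm.


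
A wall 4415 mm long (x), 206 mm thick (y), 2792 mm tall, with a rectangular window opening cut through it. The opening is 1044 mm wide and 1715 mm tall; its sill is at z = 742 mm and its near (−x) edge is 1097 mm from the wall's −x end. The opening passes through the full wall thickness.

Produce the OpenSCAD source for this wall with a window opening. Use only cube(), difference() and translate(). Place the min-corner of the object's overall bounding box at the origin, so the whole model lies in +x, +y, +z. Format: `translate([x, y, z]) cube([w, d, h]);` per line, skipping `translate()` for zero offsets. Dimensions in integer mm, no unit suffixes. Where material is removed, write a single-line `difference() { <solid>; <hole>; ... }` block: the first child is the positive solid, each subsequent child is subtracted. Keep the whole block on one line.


difference() { cube([4415, 206, 2792]); translate([1097, 0, 742]) cube([1044, 206, 1715]); }


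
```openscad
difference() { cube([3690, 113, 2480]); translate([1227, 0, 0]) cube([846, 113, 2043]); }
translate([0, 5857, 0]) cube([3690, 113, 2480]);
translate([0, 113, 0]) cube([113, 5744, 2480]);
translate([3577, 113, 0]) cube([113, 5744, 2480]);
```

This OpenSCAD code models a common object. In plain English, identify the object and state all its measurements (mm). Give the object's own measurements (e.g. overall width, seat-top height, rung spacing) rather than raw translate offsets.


A single room: four walls, each 2480 mm tall and 113 mm thick, enclosing an outside footprint 3690×5970 mm (x × y), no floor or roof. The front and back walls (−y and +y sides) run the full x-width; the side walls fit between their inner faces. A door opening 846 mm wide and 2043 mm tall is cut through the front wall from the floor up, its −x edge 1227 mm from the wall's −x end.


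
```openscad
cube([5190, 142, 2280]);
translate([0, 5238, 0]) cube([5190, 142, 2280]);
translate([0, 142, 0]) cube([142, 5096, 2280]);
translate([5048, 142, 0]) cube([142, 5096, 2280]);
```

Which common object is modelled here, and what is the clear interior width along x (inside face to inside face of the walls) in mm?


A house (or room) frame. The interior width is 4906 mm.

Four 2280 mm walls enclosing a rectangle with no floor or roof — a room or house frame. Outside width is 5190 mm and wall thickness is 142 mm, so the interior width is 5190 − 2 × 142 = 4906 mm.


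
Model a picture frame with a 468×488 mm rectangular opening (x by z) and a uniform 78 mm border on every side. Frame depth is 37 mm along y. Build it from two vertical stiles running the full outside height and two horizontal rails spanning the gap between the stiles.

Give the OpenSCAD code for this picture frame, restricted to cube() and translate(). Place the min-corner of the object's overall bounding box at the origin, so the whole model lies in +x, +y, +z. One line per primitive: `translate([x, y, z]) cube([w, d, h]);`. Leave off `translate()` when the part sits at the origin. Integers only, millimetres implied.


cube([78, 37, 644]);
translate([546, 0, 0]) cube([78, 37, 644]);
translate([78, 0, 0]) cube([468, 37, 78]);
translate([78, 0, 566]) cube([468, 37, 78]);


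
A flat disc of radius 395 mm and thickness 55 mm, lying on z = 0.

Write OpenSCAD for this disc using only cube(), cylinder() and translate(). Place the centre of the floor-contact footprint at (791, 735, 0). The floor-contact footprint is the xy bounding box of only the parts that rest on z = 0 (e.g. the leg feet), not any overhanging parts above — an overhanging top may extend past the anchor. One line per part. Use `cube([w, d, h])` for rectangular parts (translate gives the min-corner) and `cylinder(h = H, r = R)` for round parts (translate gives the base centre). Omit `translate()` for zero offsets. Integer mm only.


translate([791, 735, 0]) cylinder(h = 55, r = 395);


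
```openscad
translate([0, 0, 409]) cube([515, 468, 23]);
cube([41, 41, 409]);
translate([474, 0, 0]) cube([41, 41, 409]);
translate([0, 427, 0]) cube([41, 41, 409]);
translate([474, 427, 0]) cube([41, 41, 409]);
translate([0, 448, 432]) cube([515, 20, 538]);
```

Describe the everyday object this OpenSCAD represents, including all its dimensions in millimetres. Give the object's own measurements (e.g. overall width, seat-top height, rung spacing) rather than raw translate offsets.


A chair. The seat is a 515×468×23 mm slab with its top at z = 432 mm, on four 41×41 mm corner legs (flush with the seat edges, standing on z = 0). A flat backrest 20 mm thick, 538 mm tall, spans the full seat width and rises from the seat top along its +y edge, rear face flush with the rear of the seat.


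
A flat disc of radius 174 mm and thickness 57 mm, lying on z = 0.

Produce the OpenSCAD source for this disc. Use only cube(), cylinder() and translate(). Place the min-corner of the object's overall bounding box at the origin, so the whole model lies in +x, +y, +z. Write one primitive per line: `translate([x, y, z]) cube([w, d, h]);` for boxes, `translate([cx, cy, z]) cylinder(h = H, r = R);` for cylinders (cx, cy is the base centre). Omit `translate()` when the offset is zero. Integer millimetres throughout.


translate([174, 174, 0]) cylinder(h = 57, r = 174);


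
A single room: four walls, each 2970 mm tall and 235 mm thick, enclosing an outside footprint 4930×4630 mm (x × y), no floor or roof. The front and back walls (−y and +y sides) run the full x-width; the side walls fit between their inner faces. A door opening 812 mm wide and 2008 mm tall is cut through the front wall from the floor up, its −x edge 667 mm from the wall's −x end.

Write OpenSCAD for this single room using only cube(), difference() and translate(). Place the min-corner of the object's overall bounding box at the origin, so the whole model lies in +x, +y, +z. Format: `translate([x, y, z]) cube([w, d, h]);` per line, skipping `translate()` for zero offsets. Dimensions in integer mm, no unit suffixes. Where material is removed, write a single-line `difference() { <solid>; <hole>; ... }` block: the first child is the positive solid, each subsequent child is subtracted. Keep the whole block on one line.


difference() { cube([4930, 235, 2970]); translate([667, 0, 0]) cube([812, 235, 2008]); }
translate([0, 4395, 0]) cube([4930, 235, 2970]);
translate([0, 235, 0]) cube([235, 4160, 2970]);
translate([4695, 235, 0]) cube([235, 4160, 2970]);


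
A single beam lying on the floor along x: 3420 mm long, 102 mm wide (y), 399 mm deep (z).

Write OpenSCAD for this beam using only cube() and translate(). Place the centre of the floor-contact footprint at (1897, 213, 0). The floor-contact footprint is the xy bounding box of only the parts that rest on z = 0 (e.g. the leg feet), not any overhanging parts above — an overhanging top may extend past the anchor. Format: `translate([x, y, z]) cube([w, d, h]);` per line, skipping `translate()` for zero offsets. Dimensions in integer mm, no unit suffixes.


translate([187, 162, 0]) cube([3420, 102, 399]);


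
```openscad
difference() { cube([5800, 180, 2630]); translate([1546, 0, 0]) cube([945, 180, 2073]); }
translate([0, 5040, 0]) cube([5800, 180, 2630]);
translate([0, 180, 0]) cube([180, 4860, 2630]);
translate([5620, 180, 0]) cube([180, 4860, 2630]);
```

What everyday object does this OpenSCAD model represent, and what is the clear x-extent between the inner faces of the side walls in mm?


A single room. The interior width is 5440 mm.

Four walls enclosing a rectangle with a door in the front wall — a room. Outside width 5800 minus two 180 mm walls gives 5440 mm.


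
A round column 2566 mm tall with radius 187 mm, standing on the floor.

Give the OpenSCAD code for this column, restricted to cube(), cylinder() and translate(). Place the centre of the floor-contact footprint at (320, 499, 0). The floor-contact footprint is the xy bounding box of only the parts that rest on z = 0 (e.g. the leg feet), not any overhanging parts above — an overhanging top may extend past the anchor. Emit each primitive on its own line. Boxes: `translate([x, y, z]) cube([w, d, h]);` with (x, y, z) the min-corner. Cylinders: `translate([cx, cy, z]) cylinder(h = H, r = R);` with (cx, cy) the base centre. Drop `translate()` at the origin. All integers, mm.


translate([320, 499, 0]) cylinder(h = 2566, r = 187);


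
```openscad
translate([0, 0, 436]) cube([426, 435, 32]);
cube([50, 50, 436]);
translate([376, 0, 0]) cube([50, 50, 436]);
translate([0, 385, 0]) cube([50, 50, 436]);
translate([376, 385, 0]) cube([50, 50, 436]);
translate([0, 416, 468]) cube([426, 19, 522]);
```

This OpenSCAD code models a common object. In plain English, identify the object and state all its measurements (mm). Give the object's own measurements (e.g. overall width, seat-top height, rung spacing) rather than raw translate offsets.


A chair. The seat is a 426×435×32 mm slab with its top at z = 468 mm, on four 50×50 mm corner legs (flush with the seat edges, standing on z = 0). A flat backrest 19 mm thick, 522 mm tall, spans the full seat width and rises from the seat top along its +y edge, rear face flush with the rear of the seat.


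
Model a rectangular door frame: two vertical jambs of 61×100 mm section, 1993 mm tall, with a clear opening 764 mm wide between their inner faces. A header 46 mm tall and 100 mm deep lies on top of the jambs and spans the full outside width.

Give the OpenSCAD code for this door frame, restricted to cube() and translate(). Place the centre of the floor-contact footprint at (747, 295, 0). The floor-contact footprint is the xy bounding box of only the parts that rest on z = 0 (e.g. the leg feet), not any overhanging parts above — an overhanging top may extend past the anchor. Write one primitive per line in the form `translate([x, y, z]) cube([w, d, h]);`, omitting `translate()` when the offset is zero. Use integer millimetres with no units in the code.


translate([304, 245, 0]) cube([61, 100, 1993]);
translate([1129, 245, 0]) cube([61, 100, 1993]);
translate([304, 245, 1993]) cube([886, 100, 46]);


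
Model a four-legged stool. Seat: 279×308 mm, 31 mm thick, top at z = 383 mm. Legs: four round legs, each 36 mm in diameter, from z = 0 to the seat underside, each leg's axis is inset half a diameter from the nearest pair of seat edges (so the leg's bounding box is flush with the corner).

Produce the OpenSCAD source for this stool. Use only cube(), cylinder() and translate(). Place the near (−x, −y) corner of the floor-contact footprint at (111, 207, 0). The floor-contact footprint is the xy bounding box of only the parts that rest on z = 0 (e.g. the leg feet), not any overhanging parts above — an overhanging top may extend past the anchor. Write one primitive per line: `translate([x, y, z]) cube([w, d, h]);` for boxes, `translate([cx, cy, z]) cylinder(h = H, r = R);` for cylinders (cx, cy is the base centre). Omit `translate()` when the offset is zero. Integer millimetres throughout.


translate([111, 207, 352]) cube([279, 308, 31]);
translate([129, 225, 0]) cylinder(h = 352, r = 18);
translate([372, 225, 0]) cylinder(h = 352, r = 18);
translate([129, 497, 0]) cylinder(h = 352, r = 18);
translate([372, 497, 0]) cylinder(h = 352, r = 18);


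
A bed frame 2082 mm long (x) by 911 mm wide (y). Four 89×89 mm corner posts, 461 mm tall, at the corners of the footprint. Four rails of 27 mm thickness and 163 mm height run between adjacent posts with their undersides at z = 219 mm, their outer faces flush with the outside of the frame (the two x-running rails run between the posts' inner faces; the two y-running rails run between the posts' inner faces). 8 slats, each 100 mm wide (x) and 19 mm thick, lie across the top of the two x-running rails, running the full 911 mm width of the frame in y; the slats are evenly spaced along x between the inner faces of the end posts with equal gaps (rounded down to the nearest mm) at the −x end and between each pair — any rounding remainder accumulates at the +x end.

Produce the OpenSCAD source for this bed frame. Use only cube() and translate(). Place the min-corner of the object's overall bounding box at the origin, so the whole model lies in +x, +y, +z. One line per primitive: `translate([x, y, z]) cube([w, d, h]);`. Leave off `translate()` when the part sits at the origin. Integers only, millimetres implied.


cube([89, 89, 461]);
translate([0, 822, 0]) cube([89, 89, 461]);
translate([1993, 0, 0]) cube([89, 89, 461]);
translate([1993, 822, 0]) cube([89, 89, 461]);
translate([89, 0, 219]) cube([1904, 27, 163]);
translate([89, 884, 219]) cube([1904, 27, 163]);
translate([0, 89, 219]) cube([27, 733, 163]);
translate([2055, 89, 219]) cube([27, 733, 163]);
translate([211, 0, 382]) cube([100, 911, 19]);
translate([433, 0, 382]) cube([100, 911, 19]);
translate([655, 0, 382]) cube([100, 911, 19]);
translate([877, 0, 382]) cube([100, 911, 19]);
translate([1099, 0, 382]) cube([100, 911, 19]);
translate([1321, 0, 382]) cube([100, 911, 19]);
translate([1543, 0, 382]) cube([100, 911, 19]);
translate([1765, 0, 382]) cube([100, 911, 19]);


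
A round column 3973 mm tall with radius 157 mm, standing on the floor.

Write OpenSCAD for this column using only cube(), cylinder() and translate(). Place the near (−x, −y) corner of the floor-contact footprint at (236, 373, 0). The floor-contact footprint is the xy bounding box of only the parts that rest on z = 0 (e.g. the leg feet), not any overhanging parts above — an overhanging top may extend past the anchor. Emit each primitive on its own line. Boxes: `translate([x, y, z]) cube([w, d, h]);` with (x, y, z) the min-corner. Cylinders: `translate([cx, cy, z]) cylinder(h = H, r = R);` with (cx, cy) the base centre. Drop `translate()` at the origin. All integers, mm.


translate([393, 530, 0]) cylinder(h = 3973, r = 157);
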